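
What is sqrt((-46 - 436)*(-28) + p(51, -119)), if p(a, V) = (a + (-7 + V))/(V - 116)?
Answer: sqrt(29813369)/47 ≈ 116.17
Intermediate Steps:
p(a, V) = (-7 + V + a)/(-116 + V)
sqrt((-46 - 436)*(-28) + p(51, -119)) = sqrt((-46 - 436)*(-28) + (-7 - 119 + 51)/(-116 - 119)) = sqrt(-482*(-28) - 75/(-235)) = sqrt(13496 - 1/235*(-75)) = sqrt(13496 + 15/47) = sqrt(634327/47) = sqrt(29813369)/47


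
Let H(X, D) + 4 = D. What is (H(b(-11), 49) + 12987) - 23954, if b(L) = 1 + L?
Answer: -10922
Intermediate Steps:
H(X, D) = -4 + D
(H(b(-11), 49) + 12987) - 23954 = ((-4 + 49) + 12987) - 23954 = (45 + 12987) - 23954 = 13032 - 23954 = -10922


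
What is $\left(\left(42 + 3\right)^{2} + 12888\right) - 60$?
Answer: $14853$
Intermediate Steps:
$\left(\left(42 + 3\right)^{2} + 12888\right) - 60 = \left(45^{2} + 12888\right) - 60 = \left(2025 + 12888\right) - 60 = 14913 - 60 = 14853$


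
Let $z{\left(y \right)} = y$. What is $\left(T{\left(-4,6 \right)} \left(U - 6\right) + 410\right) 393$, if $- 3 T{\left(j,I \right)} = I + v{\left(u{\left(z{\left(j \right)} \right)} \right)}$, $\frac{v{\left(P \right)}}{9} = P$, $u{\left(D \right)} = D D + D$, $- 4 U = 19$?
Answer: $\frac{643341}{2} \approx 3.2167 \cdot 10^{5}$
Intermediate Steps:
$U = - \frac{19}{4}$ ($U = \left(- \frac{1}{4}\right) 19 = - \frac{19}{4} \approx -4.75$)
$u{\left(D \right)} = D + D^{2}$ ($u{\left(D \right)} = D^{2} + D = D + D^{2}$)
$v{\left(P \right)} = 9 P$
$T{\left(j,I \right)} = - \frac{I}{3} - 3 j \left(1 + j\right)$ ($T{\left(j,I \right)} = - \frac{I + 9 j \left(1 + j\right)}{3} = - \frac{I}{3} - 3 j \left(1 + j\right)$)
$\left(T{\left(-4,6 \right)} \left(U - 6\right) + 410\right) 393 = \left(\left(\left(- \frac{1}{3}\right) 6 - - 12 \left(1 - 4\right)\right) \left(- \frac{19}{4} - 6\right) + 410\right) 393 = \left(\left(-2 - \left(-12\right) \left(-3\right)\right) \left(- \frac{43}{4}\right) + 410\right) 393 = \left(\left(-2 - 36\right) \left(- \frac{43}{4}\right) + 410\right) 393 = \left(\left(-38\right) \left(- \frac{43}{4}\right) + 410\right) 393 = \left(\frac{817}{2} + 410\right) 393 = \frac{1637}{2} \cdot 393 = \frac{643341}{2}$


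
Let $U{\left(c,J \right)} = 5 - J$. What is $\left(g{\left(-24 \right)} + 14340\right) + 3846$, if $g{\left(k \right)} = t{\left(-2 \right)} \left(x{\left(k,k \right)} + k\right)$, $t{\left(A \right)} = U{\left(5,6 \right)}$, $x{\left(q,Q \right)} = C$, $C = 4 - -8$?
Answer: $18198$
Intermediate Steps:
$C = 12$ ($C = 4 + 8 = 12$)
$x{\left(q,Q \right)} = 12$
$t{\left(A \right)} = -1$ ($t{\left(A \right)} = 5 - 6 = -1$)
$g{\left(k \right)} = -12 - k$ ($g{\left(k \right)} = - (12 + k) = -12 - k$)
$\left(g{\left(-24 \right)} + 14340\right) + 3846 = \left(\left(-12 - -24\right) + 14340\right) + 3846 = \left(\left(-12 + 24\right) + 14340\right) + 3846 = \left(12 + 14340\right) + 3846 = 14352 + 3846 = 18198$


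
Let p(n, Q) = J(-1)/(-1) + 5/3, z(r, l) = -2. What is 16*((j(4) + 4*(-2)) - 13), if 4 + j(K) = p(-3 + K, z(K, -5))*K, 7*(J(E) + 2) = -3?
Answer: -2896/21 ≈ -137.90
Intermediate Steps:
J(E) = -17/7 (J(E) = -2 + (⅐)*(-3) = -2 - 3/7 = -17/7)
p(n, Q) = 86/21 (p(n, Q) = -17/7/(-1) + 5/3 = -17/7*(-1) + 5*(⅓) = 17/7 + 5/3 = 86/21)
j(K) = -4 + 86*K/21
16*((j(4) + 4*(-2)) - 13) = 16*(((-4 + (86/21)*4) + 4*(-2)) - 13) = 16*(((-4 + 344/21) - 8) - 13) = 16*((260/21 - 8) - 13) = 16*(92/21 - 13) = 16*(-181/21) = -2896/21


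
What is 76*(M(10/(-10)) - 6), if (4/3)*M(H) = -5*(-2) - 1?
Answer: 57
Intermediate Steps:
M(H) = 27/4 (M(H) = 3*(-5*(-2) - 1)/4 = 3*(10 - 1)/4 = (¾)*9 = 27/4)
76*(M(10/(-10)) - 6) = 76*(27/4 - 6) = 76*(¾) = 57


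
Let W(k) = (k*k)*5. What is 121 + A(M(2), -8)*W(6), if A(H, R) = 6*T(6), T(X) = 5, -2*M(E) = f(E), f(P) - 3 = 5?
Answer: 5521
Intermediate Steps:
f(P) = 8 (f(P) = 3 + 5 = 8)
M(E) = -4 (M(E) = -½*8 = -4)
W(k) = 5*k² (W(k) = k²*5 = 5*k²)
A(H, R) = 30 (A(H, R) = 6*5 = 30)
121 + A(M(2), -8)*W(6) = 121 + 30*(5*6²) = 121 + 30*(5*36) = 121 + 30*180 = 121 + 5400 = 5521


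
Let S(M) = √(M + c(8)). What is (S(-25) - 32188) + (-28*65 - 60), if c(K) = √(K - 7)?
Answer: -34068 + 2*I*√6 ≈ -34068.0 + 4.899*I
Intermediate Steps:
c(K) = √(-7 + K)
S(M) = √(1 + M) (S(M) = √(M + √(-7 + 8)) = √(M + √1) = √(M + 1) = √(1 + M))
(S(-25) - 32188) + (-28*65 - 60) = (√(1 - 25) - 32188) + (-28*65 - 60) = (√(-24) - 32188) + (-1820 - 60) = (2*I*√6 - 32188) - 1880 = (-32188 + 2*I*√6) - 1880 = -34068 + 2*I*√6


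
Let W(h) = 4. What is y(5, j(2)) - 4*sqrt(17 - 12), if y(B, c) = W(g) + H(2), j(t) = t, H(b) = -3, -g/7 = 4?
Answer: 1 - 4*sqrt(5) ≈ -7.9443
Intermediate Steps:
g = -28 (g = -7*4 = -28)
y(B, c) = 1 (y(B, c) = 4 - 3 = 1)
y(5, j(2)) - 4*sqrt(17 - 12) = 1 - 4*sqrt(17 - 12) = 1 - 4*sqrt(5)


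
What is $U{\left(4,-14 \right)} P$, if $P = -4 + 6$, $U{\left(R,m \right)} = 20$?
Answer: $40$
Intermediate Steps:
$P = 2$
$U{\left(4,-14 \right)} P = 20 \cdot 2 = 40$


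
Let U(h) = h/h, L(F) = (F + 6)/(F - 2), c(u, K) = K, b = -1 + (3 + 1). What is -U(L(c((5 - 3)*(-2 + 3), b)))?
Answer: -1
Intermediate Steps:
b = 3 (b = -1 + 4 = 3)
L(F) = (6 + F)/(-2 + F)
U(h) = 1
-U(L(c((5 - 3)*(-2 + 3), b))) = -1*1 = -1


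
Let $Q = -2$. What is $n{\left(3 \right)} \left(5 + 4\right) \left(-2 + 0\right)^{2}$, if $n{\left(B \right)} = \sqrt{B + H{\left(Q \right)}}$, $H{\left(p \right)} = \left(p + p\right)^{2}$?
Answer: $36 \sqrt{19} \approx 156.92$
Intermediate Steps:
$H{\left(p \right)} = 4 p^{2}$ ($H{\left(p \right)} = \left(2 p\right)^{2} = 4 p^{2}$)
$n{\left(B \right)} = \sqrt{16 + B}$ ($n{\left(B \right)} = \sqrt{B + 4 \left(-2\right)^{2}} = \sqrt{B + 4 \cdot 4} = \sqrt{B + 16} = \sqrt{16 + B}$)
$n{\left(3 \right)} \left(5 + 4\right) \left(-2 + 0\right)^{2} = \sqrt{16 + 3} \left(5 + 4\right) \left(-2 + 0\right)^{2} = \sqrt{19} \cdot 9 \left(-2\right)^{2} = 9 \sqrt{19} \cdot 4 = 36 \sqrt{19}$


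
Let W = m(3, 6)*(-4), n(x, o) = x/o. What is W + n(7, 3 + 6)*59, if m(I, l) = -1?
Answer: 449/9 ≈ 49.889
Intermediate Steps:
W = 4 (W = -1*(-4) = 4)
W + n(7, 3 + 6)*59 = 4 + (7/(3 + 6))*59 = 4 + (7/9)*59 = 4 + 413/9 = 449/9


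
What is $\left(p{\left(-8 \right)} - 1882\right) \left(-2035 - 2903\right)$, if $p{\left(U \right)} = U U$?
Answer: $8977284$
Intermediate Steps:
$p{\left(U \right)} = U^{2}$
$\left(p{\left(-8 \right)} - 1882\right) \left(-2035 - 2903\right) = \left(\left(-8\right)^{2} - 1882\right) \left(-2035 - 2903\right) = \left(64 - 1882\right) \left(-4938\right) = \left(-1818\right) \left(-4938\right) = 8977284$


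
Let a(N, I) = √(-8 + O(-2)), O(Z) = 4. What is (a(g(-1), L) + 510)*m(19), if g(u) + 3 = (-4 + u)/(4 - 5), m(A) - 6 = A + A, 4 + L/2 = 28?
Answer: 22440 + 88*I ≈ 22440.0 + 88.0*I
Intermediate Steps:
L = 48 (L = -8 + 2*28 = -8 + 56 = 48)
m(A) = 6 + 2*A (m(A) = 6 + (A + A) = 6 + 2*A)
g(u) = 1 - u (g(u) = -3 + (-4 + u)/(4 - 5) = -3 + (-4 + u)/(-1) = -3 + (-4 + u)*(-1) = -3 + (4 - u) = 1 - u)
a(N, I) = 2*I (a(N, I) = √(-8 + 4) = √(-4) = 2*I)
(a(g(-1), L) + 510)*m(19) = (2*I + 510)*(6 + 2*19) = (510 + 2*I)*(6 + 38) = (510 + 2*I)*44 = 22440 + 88*I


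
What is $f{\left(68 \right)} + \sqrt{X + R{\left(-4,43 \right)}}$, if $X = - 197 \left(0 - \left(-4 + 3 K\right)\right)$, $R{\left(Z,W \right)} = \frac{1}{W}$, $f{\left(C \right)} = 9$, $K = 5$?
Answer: $9 + \frac{\sqrt{4006826}}{43} \approx 55.551$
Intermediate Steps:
$X = 2167$ ($X = - 197 \left(0 + \left(4 - 15\right)\right) = - 197 \left(0 - 11\right) = \left(-197\right) \left(-11\right) = 2167$)
$f{\left(68 \right)} + \sqrt{X + R{\left(-4,43 \right)}} = 9 + \sqrt{2167 + \frac{1}{43}} = 9 + \sqrt{\frac{93182}{43}} = 9 + \frac{\sqrt{4006826}}{43}$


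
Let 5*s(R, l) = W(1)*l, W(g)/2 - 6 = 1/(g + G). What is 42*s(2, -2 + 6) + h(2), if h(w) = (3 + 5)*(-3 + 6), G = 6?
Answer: 2184/5 ≈ 436.80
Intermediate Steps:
h(w) = 24 (h(w) = 8*3 = 24)
W(g) = 12 + 2/(6 + g) (W(g) = 12 + 2/(g + 6) = 12 + 2/(6 + g))
s(R, l) = 86*l/35 (s(R, l) = ((2*(37 + 6*1)/(6 + 1))*l)/5 = ((2*(37 + 6)/7)*l)/5 = ((2*(1/7)*43)*l)/5 = (86*l/7)/5 = 86*l/35)
42*s(2, -2 + 6) + h(2) = 42*(86*(-2 + 6)/35) + 24 = 42*((86/35)*4) + 24 = 42*(344/35) + 24 = 2064/5 + 24 = 2184/5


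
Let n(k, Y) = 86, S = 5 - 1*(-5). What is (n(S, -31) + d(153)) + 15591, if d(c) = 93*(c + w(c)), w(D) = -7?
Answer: 29255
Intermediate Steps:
S = 10 (S = 5 + 5 = 10)
d(c) = -651 + 93*c (d(c) = 93*(c - 7) = 93*(-7 + c) = -651 + 93*c)
(n(S, -31) + d(153)) + 15591 = (86 + (-651 + 93*153)) + 15591 = (86 + (-651 + 14229)) + 15591 = (86 + 13578) + 15591 = 13664 + 15591 = 29255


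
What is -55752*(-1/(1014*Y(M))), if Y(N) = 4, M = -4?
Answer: 2323/169 ≈ 13.746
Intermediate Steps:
-55752*(-1/(1014*Y(M))) = -55752/(4*(-1014)) = -55752/(-4056) = -55752*(-1/4056) = 2323/169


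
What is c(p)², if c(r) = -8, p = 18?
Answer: 64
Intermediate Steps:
c(p)² = (-8)² = 64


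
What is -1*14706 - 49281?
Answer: -63987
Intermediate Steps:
-1*14706 - 49281 = -14706 - 49281 = -63987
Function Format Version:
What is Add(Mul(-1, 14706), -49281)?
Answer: -63987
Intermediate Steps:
Add(Mul(-1, 14706), -49281) = Add(-14706, -49281) = -63987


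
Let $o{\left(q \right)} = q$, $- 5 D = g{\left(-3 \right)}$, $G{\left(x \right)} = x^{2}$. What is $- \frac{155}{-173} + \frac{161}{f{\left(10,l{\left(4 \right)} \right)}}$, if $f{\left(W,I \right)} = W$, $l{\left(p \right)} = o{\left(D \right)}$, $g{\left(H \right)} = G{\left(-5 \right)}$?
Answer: $\frac{29403}{1730} \approx 16.996$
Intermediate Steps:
$g{\left(H \right)} = 25$ ($g{\left(H \right)} = \left(-5\right)^{2} = 25$)
$D = -5$ ($D = \left(- \frac{1}{5}\right) 25 = -5$)
$l{\left(p \right)} = -5$
$- \frac{155}{-173} + \frac{161}{f{\left(10,l{\left(4 \right)} \right)}} = - \frac{155}{-173} + \frac{161}{10} = \left(-155\right) \left(- \frac{1}{173}\right) + 161 \cdot \frac{1}{10} = \frac{155}{173} + \frac{161}{10} = \frac{29403}{1730}$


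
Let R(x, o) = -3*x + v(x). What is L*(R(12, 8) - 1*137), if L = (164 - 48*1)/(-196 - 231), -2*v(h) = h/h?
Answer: 20126/427 ≈ 47.133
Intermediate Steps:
v(h) = -½ (v(h) = -h/(2*h) = -½*1 = -½)
R(x, o) = -½ - 3*x (R(x, o) = -3*x - ½ = -½ - 3*x)
L = -116/427 (L = (164 - 48)/(-427) = 116*(-1/427) = -116/427 ≈ -0.27166)
L*(R(12, 8) - 1*137) = -116*((-½ - 3*12) - 1*137)/427 = -116*((-½ - 36) - 137)/427 = -116*(-73/2 - 137)/427 = -116/427*(-347/2) = 20126/427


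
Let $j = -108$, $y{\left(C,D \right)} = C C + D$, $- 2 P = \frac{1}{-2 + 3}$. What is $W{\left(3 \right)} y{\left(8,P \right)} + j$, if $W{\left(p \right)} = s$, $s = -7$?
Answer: $- \frac{1105}{2} \approx -552.5$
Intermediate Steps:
$P = - \frac{1}{2}$ ($P = - \frac{1}{2 \left(-2 + 3\right)} = - \frac{1}{2 \cdot 1} = \left(- \frac{1}{2}\right) 1 = - \frac{1}{2} \approx -0.5$)
$y{\left(C,D \right)} = D + C^{2}$ ($y{\left(C,D \right)} = C^{2} + D = D + C^{2}$)
$W{\left(p \right)} = -7$
$W{\left(3 \right)} y{\left(8,P \right)} + j = - 7 \left(- \frac{1}{2} + 8^{2}\right) - 108 = - 7 \left(- \frac{1}{2} + 64\right) - 108 = \left(-7\right) \frac{127}{2} - 108 = - \frac{889}{2} - 108 = - \frac{1105}{2}$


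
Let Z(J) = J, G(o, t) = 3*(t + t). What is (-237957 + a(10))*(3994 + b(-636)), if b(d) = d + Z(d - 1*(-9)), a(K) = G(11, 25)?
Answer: -649450917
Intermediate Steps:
G(o, t) = 6*t (G(o, t) = 3*(2*t) = 6*t)
a(K) = 150 (a(K) = 6*25 = 150)
b(d) = 9 + 2*d (b(d) = d + (d - 1*(-9)) = d + (d + 9) = d + (9 + d) = 9 + 2*d)
(-237957 + a(10))*(3994 + b(-636)) = (-237957 + 150)*(3994 + (9 + 2*(-636))) = -237807*(3994 + (9 - 1272)) = -237807*(3994 - 1263) = -237807*2731 = -649450917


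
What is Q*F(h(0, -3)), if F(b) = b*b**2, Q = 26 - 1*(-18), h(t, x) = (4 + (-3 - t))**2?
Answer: 44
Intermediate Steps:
h(t, x) = (1 - t)**2
Q = 44 (Q = 26 + 18 = 44)
F(b) = b**3
Q*F(h(0, -3)) = 44*((-1 + 0)**2)**3 = 44*((-1)**2)**3 = 44*1**3 = 44*1 = 44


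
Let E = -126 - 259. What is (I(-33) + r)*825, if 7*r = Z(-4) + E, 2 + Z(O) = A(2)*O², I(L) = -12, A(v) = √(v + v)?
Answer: -362175/7 ≈ -51739.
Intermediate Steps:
A(v) = √2*√v (A(v) = √(2*v) = √2*√v)
E = -385
Z(O) = -2 + 2*O² (Z(O) = -2 + (√2*√2)*O² = -2 + 2*O²)
r = -355/7 (r = ((-2 + 2*(-4)²) - 385)/7 = ((-2 + 2*16) - 385)/7 = ((-2 + 32) - 385)/7 = (30 - 385)/7 = (⅐)*(-355) = -355/7 ≈ -50.714)
(I(-33) + r)*825 = (-12 - 355/7)*825 = -439/7*825 = -362175/7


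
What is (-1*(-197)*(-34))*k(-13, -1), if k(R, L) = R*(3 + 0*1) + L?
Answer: 267920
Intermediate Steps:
k(R, L) = L + 3*R (k(R, L) = R*(3 + 0) + L = R*3 + L = 3*R + L = L + 3*R)
(-1*(-197)*(-34))*k(-13, -1) = (-1*(-197)*(-34))*(-1 + 3*(-13)) = (197*(-34))*(-1 - 39) = -6698*(-40) = 267920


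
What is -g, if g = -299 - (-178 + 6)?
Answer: 127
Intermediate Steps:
g = -127 (g = -299 - 1*(-172) = -299 + 172 = -127)
-g = -1*(-127) = 127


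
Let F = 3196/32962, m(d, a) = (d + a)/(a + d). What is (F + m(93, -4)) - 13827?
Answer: -227864708/16481 ≈ -13826.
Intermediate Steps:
m(d, a) = 1 (m(d, a) = (a + d)/(a + d) = 1)
F = 1598/16481 (F = 3196*(1/32962) = 1598/16481 ≈ 0.096960)
(F + m(93, -4)) - 13827 = (1598/16481 + 1) - 13827 = 18079/16481 - 13827 = -227864708/16481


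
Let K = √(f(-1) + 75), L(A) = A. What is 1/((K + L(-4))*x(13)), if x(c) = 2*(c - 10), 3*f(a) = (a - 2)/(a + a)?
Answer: 4/357 + √302/714 ≈ 0.035544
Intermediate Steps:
f(a) = (-2 + a)/(6*a) (f(a) = ((a - 2)/(a + a))/3 = ((-2 + a)/((2*a)))/3 = ((-2 + a)*(1/(2*a)))/3 = ((-2 + a)/(2*a))/3 = (-2 + a)/(6*a))
x(c) = -20 + 2*c (x(c) = 2*(-10 + c) = -20 + 2*c)
K = √302/2 (K = √((⅙)*(-2 - 1)/(-1) + 75) = √((⅙)*(-1)*(-3) + 75) = √(½ + 75) = √(151/2) = √302/2 ≈ 8.6891)
1/((K + L(-4))*x(13)) = 1/((√302/2 - 4)*(-20 + 2*13)) = 1/((-4 + √302/2)*(-20 + 26)) = 1/((-4 + √302/2)*6) = 1/(-24 + 3*√302)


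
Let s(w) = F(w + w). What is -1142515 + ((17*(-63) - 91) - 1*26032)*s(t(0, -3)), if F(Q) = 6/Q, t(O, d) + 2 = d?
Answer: -5630993/5 ≈ -1.1262e+6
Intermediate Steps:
t(O, d) = -2 + d
s(w) = 3/w (s(w) = 6/(w + w) = 6/((2*w)) = 6*(1/(2*w)) = 3/w)
-1142515 + ((17*(-63) - 91) - 1*26032)*s(t(0, -3)) = -1142515 + ((17*(-63) - 91) - 1*26032)*(3/(-2 - 3)) = -1142515 + ((-1071 - 91) - 26032)*(3/(-5)) = -1142515 + (-1162 - 26032)*(3*(-⅕)) = -1142515 - 27194*(-⅗) = -1142515 + 81582/5 = -5630993/5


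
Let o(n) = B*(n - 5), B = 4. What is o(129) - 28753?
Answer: -28257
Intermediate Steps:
o(n) = -20 + 4*n (o(n) = 4*(n - 5) = 4*(-5 + n) = -20 + 4*n)
o(129) - 28753 = (-20 + 4*129) - 28753 = (-20 + 516) - 28753 = 496 - 28753 = -28257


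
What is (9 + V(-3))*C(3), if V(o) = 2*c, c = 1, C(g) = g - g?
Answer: 0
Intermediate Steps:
C(g) = 0
V(o) = 2 (V(o) = 2*1 = 2)
(9 + V(-3))*C(3) = (9 + 2)*0 = 11*0 = 0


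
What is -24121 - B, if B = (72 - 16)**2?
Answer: -27257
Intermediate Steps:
B = 3136 (B = 56**2 = 3136)
-24121 - B = -24121 - 1*3136 = -24121 - 3136 = -27257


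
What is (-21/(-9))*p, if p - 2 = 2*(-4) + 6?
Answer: 0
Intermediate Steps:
p = 0 (p = 2 + (2*(-4) + 6) = 2 + (-8 + 6) = 2 - 2 = 0)
(-21/(-9))*p = (-21/(-9))*0 = -⅑*(-21)*0 = (7/3)*0 = 0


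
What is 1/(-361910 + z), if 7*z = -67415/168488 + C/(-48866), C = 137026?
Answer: -4116667304/1489864948386217 ≈ -2.7631e-6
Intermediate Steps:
z = -1884395577/4116667304 (z = (-67415/168488 + 137026/(-48866))/7 = (-67415*1/168488 + 137026*(-1/48866))/7 = (-67415/168488 - 68513/24433)/7 = (⅐)*(-13190769039/4116667304) = -1884395577/4116667304 ≈ -0.45775)
1/(-361910 + z) = 1/(-361910 - 1884395577/4116667304) = 1/(-1489864948386217/4116667304) = -4116667304/1489864948386217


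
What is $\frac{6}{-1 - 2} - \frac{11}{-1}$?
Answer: $9$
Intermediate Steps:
$\frac{6}{-1 - 2} - \frac{11}{-1} = \frac{6}{-3} - -11 = 6 \left(- \frac{1}{3}\right) + 11 = -2 + 11 = 9$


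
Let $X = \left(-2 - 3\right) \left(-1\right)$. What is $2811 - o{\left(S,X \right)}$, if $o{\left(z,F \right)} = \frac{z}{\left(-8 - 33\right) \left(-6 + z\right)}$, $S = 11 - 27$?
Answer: $\frac{1267769}{451} \approx 2811.0$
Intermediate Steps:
$S = -16$
$X = 5$ ($X = \left(-5\right) \left(-1\right) = 5$)
$o{\left(z,F \right)} = \frac{z}{246 - 41 z}$ ($o{\left(z,F \right)} = \frac{z}{\left(-41\right) \left(-6 + z\right)} = \frac{z}{246 - 41 z}$)
$2811 - o{\left(S,X \right)} = 2811 - \left(-1\right) \left(-16\right) \frac{1}{-246 + 41 \left(-16\right)} = 2811 - \left(-1\right) \left(-16\right) \frac{1}{-246 - 656} = 2811 - \left(-1\right) \left(-16\right) \frac{1}{-902} = 2811 - \left(-1\right) \left(-16\right) \left(- \frac{1}{902}\right) = 2811 - - \frac{8}{451} = 2811 + \frac{8}{451} = \frac{1267769}{451}$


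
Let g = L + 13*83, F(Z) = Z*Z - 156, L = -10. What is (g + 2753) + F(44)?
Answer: 5602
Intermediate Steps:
F(Z) = -156 + Z² (F(Z) = Z² - 156 = -156 + Z²)
g = 1069 (g = -10 + 13*83 = -10 + 1079 = 1069)
(g + 2753) + F(44) = (1069 + 2753) + (-156 + 44²) = 3822 + (-156 + 1936) = 3822 + 1780 = 5602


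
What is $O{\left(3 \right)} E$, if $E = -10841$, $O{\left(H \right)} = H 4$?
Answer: $-130092$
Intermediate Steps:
$O{\left(H \right)} = 4 H$
$O{\left(3 \right)} E = 4 \cdot 3 \left(-10841\right) = 12 \left(-10841\right) = -130092$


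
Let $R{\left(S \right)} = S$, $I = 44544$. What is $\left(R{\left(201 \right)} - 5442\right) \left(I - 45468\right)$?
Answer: $4842684$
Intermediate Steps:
$\left(R{\left(201 \right)} - 5442\right) \left(I - 45468\right) = \left(201 - 5442\right) \left(44544 - 45468\right) = \left(-5241\right) \left(-924\right) = 4842684$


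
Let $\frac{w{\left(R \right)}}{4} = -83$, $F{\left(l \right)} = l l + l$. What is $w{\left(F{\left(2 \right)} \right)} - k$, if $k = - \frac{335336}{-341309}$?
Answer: $- \frac{113649924}{341309} \approx -332.98$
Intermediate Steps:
$F{\left(l \right)} = l + l^{2}$ ($F{\left(l \right)} = l^{2} + l = l + l^{2}$)
$w{\left(R \right)} = -332$ ($w{\left(R \right)} = 4 \left(-83\right) = -332$)
$k = \frac{335336}{341309}$ ($k = \left(-335336\right) \left(- \frac{1}{341309}\right) = \frac{335336}{341309} \approx 0.9825$)
$w{\left(F{\left(2 \right)} \right)} - k = -332 - \frac{335336}{341309} = - \frac{113649924}{341309}$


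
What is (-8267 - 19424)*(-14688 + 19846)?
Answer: -142830178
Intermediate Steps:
(-8267 - 19424)*(-14688 + 19846) = -27691*5158 = -142830178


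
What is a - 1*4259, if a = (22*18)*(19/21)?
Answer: -27305/7 ≈ -3900.7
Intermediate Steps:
a = 2508/7 (a = 396*(19*(1/21)) = 396*(19/21) = 2508/7 ≈ 358.29)
a - 1*4259 = 2508/7 - 1*4259 = 2508/7 - 4259 = -27305/7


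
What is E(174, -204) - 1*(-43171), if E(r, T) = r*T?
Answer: 7675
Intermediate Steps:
E(r, T) = T*r
E(174, -204) - 1*(-43171) = -204*174 - 1*(-43171) = -35496 + 43171 = 7675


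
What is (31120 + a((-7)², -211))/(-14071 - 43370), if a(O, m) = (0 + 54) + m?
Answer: -10321/19147 ≈ -0.53904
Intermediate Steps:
a(O, m) = 54 + m
(31120 + a((-7)², -211))/(-14071 - 43370) = (31120 + (54 - 211))/(-14071 - 43370) = (31120 - 157)/(-57441) = 30963*(-1/57441) = -10321/19147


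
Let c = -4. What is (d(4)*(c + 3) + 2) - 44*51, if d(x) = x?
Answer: -2246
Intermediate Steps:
(d(4)*(c + 3) + 2) - 44*51 = (4*(-4 + 3) + 2) - 44*51 = (4*(-1) + 2) - 2244 = (-4 + 2) - 2244 = -2 - 2244 = -2246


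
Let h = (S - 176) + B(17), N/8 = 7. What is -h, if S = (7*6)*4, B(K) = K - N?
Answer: 47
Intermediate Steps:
N = 56 (N = 8*7 = 56)
B(K) = -56 + K (B(K) = K - 1*56 = K - 56 = -56 + K)
S = 168 (S = 42*4 = 168)
h = -47 (h = (168 - 176) + (-56 + 17) = -8 - 39 = -47)
-h = -1*(-47) = 47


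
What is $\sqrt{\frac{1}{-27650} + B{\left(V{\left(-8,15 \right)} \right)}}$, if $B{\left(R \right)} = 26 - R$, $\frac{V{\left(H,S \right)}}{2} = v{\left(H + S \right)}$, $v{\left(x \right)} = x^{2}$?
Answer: $\frac{i \sqrt{2201825906}}{5530} \approx 8.4853 i$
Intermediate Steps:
$V{\left(H,S \right)} = 2 \left(H + S\right)^{2}$
$\sqrt{\frac{1}{-27650} + B{\left(V{\left(-8,15 \right)} \right)}} = \sqrt{\frac{1}{-27650} + \left(26 - 2 \left(-8 + 15\right)^{2}\right)} = \sqrt{- \frac{1}{27650} + \left(26 - 2 \cdot 7^{2}\right)} = \sqrt{- \frac{1}{27650} + \left(26 - 2 \cdot 49\right)} = \sqrt{- \frac{1}{27650} + \left(26 - 98\right)} = \sqrt{- \frac{1}{27650} - 72} = \sqrt{- \frac{1990801}{27650}} = \frac{i \sqrt{2201825906}}{5530}$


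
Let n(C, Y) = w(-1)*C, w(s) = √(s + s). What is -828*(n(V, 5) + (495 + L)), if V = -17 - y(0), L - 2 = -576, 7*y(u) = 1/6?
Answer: 65412 + 98670*I*√2/7 ≈ 65412.0 + 19934.0*I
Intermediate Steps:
y(u) = 1/42 (y(u) = (⅐)/6 = (⅐)*(⅙) = 1/42)
L = -574 (L = 2 - 576 = -574)
w(s) = √2*√s (w(s) = √(2*s) = √2*√s)
V = -715/42 (V = -17 - 1*1/42 = -17 - 1/42 = -715/42 ≈ -17.024)
n(C, Y) = I*C*√2 (n(C, Y) = (√2*√(-1))*C = (√2*I)*C = (I*√2)*C = I*C*√2)
-828*(n(V, 5) + (495 + L)) = -828*(I*(-715/42)*√2 + (495 - 574)) = -828*(-715*I*√2/42 - 79) = -828*(-79 - 715*I*√2/42) = 65412 + 98670*I*√2/7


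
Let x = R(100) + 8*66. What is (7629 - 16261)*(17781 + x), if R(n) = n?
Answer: -158906488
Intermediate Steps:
x = 628 (x = 100 + 8*66 = 100 + 528 = 628)
(7629 - 16261)*(17781 + x) = (7629 - 16261)*(17781 + 628) = -8632*18409 = -158906488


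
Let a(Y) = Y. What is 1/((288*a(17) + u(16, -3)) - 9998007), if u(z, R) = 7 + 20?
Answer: -1/9993084 ≈ -1.0007e-7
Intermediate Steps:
u(z, R) = 27
1/((288*a(17) + u(16, -3)) - 9998007) = 1/((288*17 + 27) - 9998007) = 1/((4896 + 27) - 9998007) = 1/(4923 - 9998007) = 1/(-9993084) = -1/9993084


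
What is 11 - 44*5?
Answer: -209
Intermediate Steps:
11 - 44*5 = 11 - 220 = -209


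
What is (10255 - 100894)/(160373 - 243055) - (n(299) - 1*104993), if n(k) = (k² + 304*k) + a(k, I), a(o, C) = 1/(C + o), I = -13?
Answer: -445172940934/5911763 ≈ -75303.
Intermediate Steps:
n(k) = k² + 1/(-13 + k) + 304*k (n(k) = (k² + 304*k) + 1/(-13 + k) = k² + 1/(-13 + k) + 304*k)
(10255 - 100894)/(160373 - 243055) - (n(299) - 1*104993) = (10255 - 100894)/(160373 - 243055) - ((1 + 299*(-13 + 299)*(304 + 299))/(-13 + 299) - 1*104993) = -90639/(-82682) - ((1 + 299*286*603)/286 - 104993) = -90639*(-1/82682) - ((1 + 51564942)/286 - 104993) = 90639/82682 - ((1/286)*51564943 - 104993) = 90639/82682 - (51564943/286 - 104993) = 90639/82682 - 1*21536945/286 = 90639/82682 - 21536945/286 = -445172940934/5911763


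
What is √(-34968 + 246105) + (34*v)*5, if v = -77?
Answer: -13090 + √211137 ≈ -12631.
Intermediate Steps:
√(-34968 + 246105) + (34*v)*5 = √(-34968 + 246105) + (34*(-77))*5 = √211137 - 2618*5 = √211137 - 13090 = -13090 + √211137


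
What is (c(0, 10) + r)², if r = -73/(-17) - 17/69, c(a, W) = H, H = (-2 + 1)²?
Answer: 35058241/1375929 ≈ 25.480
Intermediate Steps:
H = 1 (H = (-1)² = 1)
c(a, W) = 1
r = 4748/1173 (r = -73*(-1/17) - 17*1/69 = 73/17 - 17/69 = 4748/1173 ≈ 4.0477)
(c(0, 10) + r)² = (1 + 4748/1173)² = (5921/1173)² = 35058241/1375929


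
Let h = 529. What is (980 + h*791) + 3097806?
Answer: 3517225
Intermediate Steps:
(980 + h*791) + 3097806 = (980 + 529*791) + 3097806 = (980 + 418439) + 3097806 = 419419 + 3097806 = 3517225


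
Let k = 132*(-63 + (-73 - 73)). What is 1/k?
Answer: -1/27588 ≈ -3.6248e-5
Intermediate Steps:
k = -27588 (k = 132*(-63 - 146) = 132*(-209) = -27588)
1/k = 1/(-27588) = -1/27588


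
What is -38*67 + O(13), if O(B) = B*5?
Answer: -2481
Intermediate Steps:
O(B) = 5*B
-38*67 + O(13) = -38*67 + 5*13 = -2546 + 65 = -2481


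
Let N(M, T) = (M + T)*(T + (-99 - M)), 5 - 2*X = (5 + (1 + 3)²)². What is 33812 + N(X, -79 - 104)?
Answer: 59476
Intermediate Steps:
X = -218 (X = 5/2 - (5 + (1 + 3)²)²/2 = 5/2 - (5 + 4²)²/2 = 5/2 - (5 + 16)²/2 = 5/2 - ½*21² = 5/2 - ½*441 = 5/2 - 441/2 = -218)
N(M, T) = (M + T)*(-99 + T - M)
33812 + N(X, -79 - 104) = 33812 + ((-79 - 104)² - 1*(-218)² - 99*(-218) - 99*(-79 - 104)) = 33812 + ((-183)² - 1*47524 + 21582 - 99*(-183)) = 33812 + (33489 - 47524 + 21582 + 18117) = 33812 + 25664 = 59476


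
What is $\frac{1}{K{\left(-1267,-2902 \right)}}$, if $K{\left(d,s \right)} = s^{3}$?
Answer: $- \frac{1}{24439494808} \approx -4.0917 \cdot 10^{-11}$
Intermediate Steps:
$\frac{1}{K{\left(-1267,-2902 \right)}} = \frac{1}{\left(-2902\right)^{3}} = \frac{1}{-24439494808} = - \frac{1}{24439494808}$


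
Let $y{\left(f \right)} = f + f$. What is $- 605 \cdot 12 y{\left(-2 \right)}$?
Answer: $29040$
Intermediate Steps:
$y{\left(f \right)} = 2 f$
$- 605 \cdot 12 y{\left(-2 \right)} = - 605 \cdot 12 \cdot 2 \left(-2\right) = - 605 \cdot 12 \left(-4\right) = \left(-605\right) \left(-48\right) = 29040$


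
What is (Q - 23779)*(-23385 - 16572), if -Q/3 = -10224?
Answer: -275423601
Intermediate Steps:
Q = 30672 (Q = -3*(-10224) = 30672)
(Q - 23779)*(-23385 - 16572) = (30672 - 23779)*(-23385 - 16572) = 6893*(-39957) = -275423601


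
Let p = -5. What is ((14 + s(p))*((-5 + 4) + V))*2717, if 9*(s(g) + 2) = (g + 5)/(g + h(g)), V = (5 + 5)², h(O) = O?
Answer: 3227796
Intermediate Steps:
V = 100 (V = 10² = 100)
s(g) = -2 + (5 + g)/(18*g) (s(g) = -2 + ((g + 5)/(g + g))/9 = -2 + ((5 + g)/((2*g)))/9 = -2 + ((5 + g)*(1/(2*g)))/9 = -2 + ((5 + g)/(2*g))/9 = -2 + (5 + g)/(18*g))
((14 + s(p))*((-5 + 4) + V))*2717 = ((14 + (5/18)*(1 - 7*(-5))/(-5))*((-5 + 4) + 100))*2717 = ((14 + (5/18)*(-⅕)*(1 + 35))*(-1 + 100))*2717 = ((14 + (5/18)*(-⅕)*36)*99)*2717 = ((14 - 2)*99)*2717 = (12*99)*2717 = 1188*2717 = 3227796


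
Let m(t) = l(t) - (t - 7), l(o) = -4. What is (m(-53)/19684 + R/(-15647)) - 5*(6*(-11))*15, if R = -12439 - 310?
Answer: 54458206791/10999841 ≈ 4950.8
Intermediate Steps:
m(t) = 3 - t (m(t) = -4 - (t - 7) = -4 - (-7 + t) = -4 + (7 - t) = 3 - t)
R = -12749
(m(-53)/19684 + R/(-15647)) - 5*(6*(-11))*15 = ((3 - 1*(-53))/19684 - 12749/(-15647)) - 5*(6*(-11))*15 = ((3 + 53)*(1/19684) - 12749*(-1/15647)) - 5*(-66*15) = (56*(1/19684) + 12749/15647) - 5*(-990) = (2/703 + 12749/15647) - 1*(-4950) = 8993841/10999841 + 4950 = 54458206791/10999841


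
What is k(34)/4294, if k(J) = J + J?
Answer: 34/2147 ≈ 0.015836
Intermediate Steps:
k(J) = 2*J
k(34)/4294 = (2*34)/4294 = 68*(1/4294) = 34/2147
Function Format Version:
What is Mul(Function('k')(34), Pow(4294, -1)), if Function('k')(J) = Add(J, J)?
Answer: Rational(34, 2147) ≈ 0.015836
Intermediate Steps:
Function('k')(J) = Mul(2, J)
Mul(Function('k')(34), Pow(4294, -1)) = Mul(Mul(2, 34), Pow(4294, -1)) = Mul(68, Rational(1, 4294)) = Rational(34, 2147)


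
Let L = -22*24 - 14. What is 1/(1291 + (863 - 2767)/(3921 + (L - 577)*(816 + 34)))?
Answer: 947229/1222874543 ≈ 0.00077459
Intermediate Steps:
L = -542 (L = -528 - 14 = -542)
1/(1291 + (863 - 2767)/(3921 + (L - 577)*(816 + 34))) = 1/(1291 + (863 - 2767)/(3921 + (-542 - 577)*(816 + 34))) = 1/(1291 - 1904/(3921 - 1119*850)) = 1/(1291 - 1904/(3921 - 951150)) = 1/(1291 - 1904/(-947229)) = 1/(1291 - 1904*(-1/947229)) = 1/(1291 + 1904/947229) = 1/(1222874543/947229) = 947229/1222874543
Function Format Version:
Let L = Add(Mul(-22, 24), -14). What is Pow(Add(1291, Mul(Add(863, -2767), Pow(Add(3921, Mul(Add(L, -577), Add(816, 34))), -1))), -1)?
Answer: Rational(947229, 1222874543) ≈ 0.00077459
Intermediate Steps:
L = -542 (L = Add(-528, -14) = -542)
Pow(Add(1291, Mul(Add(863, -2767), Pow(Add(3921, Mul(Add(L, -577), Add(816, 34))), -1))), -1) = Pow(Add(1291, Mul(Add(863, -2767), Pow(Add(3921, Mul(Add(-542, -577), Add(816, 34))), -1))), -1) = Pow(Add(1291, Mul(-1904, Pow(Add(3921, Mul(-1119, 850)), -1))), -1) = Pow(Add(1291, Mul(-1904, Pow(Add(3921, -951150), -1))), -1) = Pow(Add(1291, Mul(-1904, Pow(-947229, -1))), -1) = Pow(Add(1291, Mul(-1904, Rational(-1, 947229))), -1) = Pow(Add(1291, Rational(1904, 947229)), -1) = Pow(Rational(1222874543, 947229), -1) = Rational(947229, 1222874543)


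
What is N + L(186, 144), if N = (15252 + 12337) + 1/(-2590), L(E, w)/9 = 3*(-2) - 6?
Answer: 71175789/2590 ≈ 27481.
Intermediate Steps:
L(E, w) = -108 (L(E, w) = 9*(3*(-2) - 6) = 9*(-6 - 6) = 9*(-12) = -108)
N = 71455509/2590 (N = 27589 - 1/2590 = 71455509/2590 ≈ 27589.)
N + L(186, 144) = 71455509/2590 - 108 = 71175789/2590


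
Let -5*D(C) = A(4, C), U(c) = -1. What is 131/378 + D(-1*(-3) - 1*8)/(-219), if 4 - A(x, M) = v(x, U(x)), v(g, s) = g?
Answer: 131/378 ≈ 0.34656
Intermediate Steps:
A(x, M) = 4 - x
D(C) = 0 (D(C) = -(4 - 1*4)/5 = -(4 - 4)/5 = -⅕*0 = 0)
131/378 + D(-1*(-3) - 1*8)/(-219) = 131/378 + 0/(-219) = 131*(1/378) + 0*(-1/219) = 131/378 + 0 = 131/378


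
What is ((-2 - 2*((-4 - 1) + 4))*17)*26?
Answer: 0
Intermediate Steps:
((-2 - 2*((-4 - 1) + 4))*17)*26 = ((-2 - 2*(-5 + 4))*17)*26 = ((-2 - 2*(-1))*17)*26 = ((-2 + 2)*17)*26 = (0*17)*26 = 0*26 = 0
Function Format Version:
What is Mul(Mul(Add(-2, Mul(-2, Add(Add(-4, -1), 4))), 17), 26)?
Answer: 0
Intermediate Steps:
Mul(Mul(Add(-2, Mul(-2, Add(Add(-4, -1), 4))), 17), 26) = Mul(Mul(Add(-2, Mul(-2, Add(-5, 4))), 17), 26) = Mul(Mul(Add(-2, Mul(-2, -1)), 17), 26) = Mul(Mul(Add(-2, 2), 17), 26) = Mul(Mul(0, 17), 26) = Mul(0, 26) = 0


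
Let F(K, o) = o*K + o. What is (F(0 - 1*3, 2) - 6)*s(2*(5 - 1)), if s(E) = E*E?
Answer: -640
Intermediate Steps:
F(K, o) = o + K*o (F(K, o) = K*o + o = o + K*o)
s(E) = E**2
(F(0 - 1*3, 2) - 6)*s(2*(5 - 1)) = (2*(1 + (0 - 1*3)) - 6)*(2*(5 - 1))**2 = (2*(1 + (0 - 3)) - 6)*(2*4)**2 = (2*(1 - 3) - 6)*8**2 = (2*(-2) - 6)*64 = (-4 - 6)*64 = -10*64 = -640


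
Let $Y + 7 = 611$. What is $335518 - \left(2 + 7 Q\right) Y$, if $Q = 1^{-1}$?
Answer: $330082$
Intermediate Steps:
$Y = 604$ ($Y = -7 + 611 = 604$)
$Q = 1$
$335518 - \left(2 + 7 Q\right) Y = 335518 - \left(2 + 7 \cdot 1\right) 604 = 335518 - \left(2 + 7\right) 604 = 335518 - 9 \cdot 604 = 335518 - 5436 = 330082$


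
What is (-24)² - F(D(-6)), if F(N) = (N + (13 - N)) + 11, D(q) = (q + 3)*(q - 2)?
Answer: 552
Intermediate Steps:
D(q) = (-2 + q)*(3 + q) (D(q) = (3 + q)*(-2 + q) = (-2 + q)*(3 + q))
F(N) = 24 (F(N) = 13 + 11 = 24)
(-24)² - F(D(-6)) = (-24)² - 1*24 = 576 - 24 = 552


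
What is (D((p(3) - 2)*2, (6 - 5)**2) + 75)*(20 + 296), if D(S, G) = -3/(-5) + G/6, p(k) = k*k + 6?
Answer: 359134/15 ≈ 23942.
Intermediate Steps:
p(k) = 6 + k**2 (p(k) = k**2 + 6 = 6 + k**2)
D(S, G) = 3/5 + G/6 (D(S, G) = -3*(-1/5) + G*(1/6) = 3/5 + G/6)
(D((p(3) - 2)*2, (6 - 5)**2) + 75)*(20 + 296) = ((3/5 + (6 - 5)**2/6) + 75)*(20 + 296) = ((3/5 + (1/6)*1**2) + 75)*316 = ((3/5 + (1/6)*1) + 75)*316 = ((3/5 + 1/6) + 75)*316 = (23/30 + 75)*316 = (2273/30)*316 = 359134/15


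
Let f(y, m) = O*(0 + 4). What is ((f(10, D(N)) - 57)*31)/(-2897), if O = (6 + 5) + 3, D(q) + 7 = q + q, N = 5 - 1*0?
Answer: 31/2897 ≈ 0.010701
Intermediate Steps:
N = 5 (N = 5 + 0 = 5)
D(q) = -7 + 2*q (D(q) = -7 + (q + q) = -7 + 2*q)
O = 14 (O = 11 + 3 = 14)
f(y, m) = 56 (f(y, m) = 14*(0 + 4) = 14*4 = 56)
((f(10, D(N)) - 57)*31)/(-2897) = ((56 - 57)*31)/(-2897) = -1*31*(-1/2897) = -31*(-1/2897) = 31/2897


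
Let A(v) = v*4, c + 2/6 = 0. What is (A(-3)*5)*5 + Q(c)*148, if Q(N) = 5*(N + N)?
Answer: -2380/3 ≈ -793.33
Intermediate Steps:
c = -⅓ (c = -⅓ + 0 = -⅓ ≈ -0.33333)
A(v) = 4*v
Q(N) = 10*N (Q(N) = 5*(2*N) = 10*N)
(A(-3)*5)*5 + Q(c)*148 = ((4*(-3))*5)*5 + (10*(-⅓))*148 = -12*5*5 - 10/3*148 = -60*5 - 1480/3 = -300 - 1480/3 = -2380/3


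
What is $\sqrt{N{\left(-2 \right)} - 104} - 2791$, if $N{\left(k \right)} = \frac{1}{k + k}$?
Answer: $-2791 + \frac{i \sqrt{417}}{2} \approx -2791.0 + 10.21 i$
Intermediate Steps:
$N{\left(k \right)} = \frac{1}{2 k}$
$\sqrt{N{\left(-2 \right)} - 104} - 2791 = \sqrt{\frac{1}{2 \left(-2\right)} - 104} - 2791 = \sqrt{\frac{1}{2} \left(- \frac{1}{2}\right) - 104} - 2791 = \sqrt{- \frac{1}{4} - 104} - 2791 = \sqrt{- \frac{417}{4}} - 2791 = \frac{i \sqrt{417}}{2} - 2791 = -2791 + \frac{i \sqrt{417}}{2}$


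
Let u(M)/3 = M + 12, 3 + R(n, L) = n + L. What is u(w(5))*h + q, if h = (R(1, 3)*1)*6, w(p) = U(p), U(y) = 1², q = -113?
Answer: 121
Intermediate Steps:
R(n, L) = -3 + L + n (R(n, L) = -3 + (n + L) = -3 + (L + n) = -3 + L + n)
U(y) = 1
w(p) = 1
u(M) = 36 + 3*M (u(M) = 3*(M + 12) = 3*(12 + M) = 36 + 3*M)
h = 6 (h = ((-3 + 3 + 1)*1)*6 = (1*1)*6 = 1*6 = 6)
u(w(5))*h + q = (36 + 3*1)*6 - 113 = (36 + 3)*6 - 113 = 39*6 - 113 = 234 - 113 = 121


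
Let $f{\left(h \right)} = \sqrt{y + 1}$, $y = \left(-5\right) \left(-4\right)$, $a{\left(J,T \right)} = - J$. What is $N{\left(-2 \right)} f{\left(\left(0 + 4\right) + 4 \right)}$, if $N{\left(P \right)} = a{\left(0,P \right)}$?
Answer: $0$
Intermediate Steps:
$N{\left(P \right)} = 0$ ($N{\left(P \right)} = \left(-1\right) 0 = 0$)
$y = 20$
$f{\left(h \right)} = \sqrt{21}$ ($f{\left(h \right)} = \sqrt{20 + 1} = \sqrt{21}$)
$N{\left(-2 \right)} f{\left(\left(0 + 4\right) + 4 \right)} = 0 \sqrt{21} = 0$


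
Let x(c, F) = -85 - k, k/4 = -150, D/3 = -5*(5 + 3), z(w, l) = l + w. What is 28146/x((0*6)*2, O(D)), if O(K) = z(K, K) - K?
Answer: 28146/515 ≈ 54.652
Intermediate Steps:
D = -120 (D = 3*(-5*(5 + 3)) = 3*(-5*8) = 3*(-40) = -120)
O(K) = K (O(K) = (K + K) - K = 2*K - K = K)
k = -600 (k = 4*(-150) = -600)
x(c, F) = 515 (x(c, F) = -85 - 1*(-600) = -85 + 600 = 515)
28146/x((0*6)*2, O(D)) = 28146/515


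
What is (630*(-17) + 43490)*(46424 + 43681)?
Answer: 2953641900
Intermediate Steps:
(630*(-17) + 43490)*(46424 + 43681) = (-10710 + 43490)*90105 = 32780*90105 = 2953641900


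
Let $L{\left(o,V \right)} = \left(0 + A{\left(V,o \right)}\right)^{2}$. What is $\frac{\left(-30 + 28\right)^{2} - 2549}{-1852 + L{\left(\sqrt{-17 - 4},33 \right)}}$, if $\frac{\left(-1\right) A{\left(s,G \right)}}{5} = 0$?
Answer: $\frac{2545}{1852} \approx 1.3742$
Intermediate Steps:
$A{\left(s,G \right)} = 0$ ($A{\left(s,G \right)} = \left(-5\right) 0 = 0$)
$L{\left(o,V \right)} = 0$ ($L{\left(o,V \right)} = \left(0 + 0\right)^{2} = 0^{2} = 0$)
$\frac{\left(-30 + 28\right)^{2} - 2549}{-1852 + L{\left(\sqrt{-17 - 4},33 \right)}} = \frac{\left(-30 + 28\right)^{2} - 2549}{-1852 + 0} = \frac{\left(-2\right)^{2} - 2549}{-1852} = \left(4 - 2549\right) \left(- \frac{1}{1852}\right) = \left(-2545\right) \left(- \frac{1}{1852}\right) = \frac{2545}{1852}$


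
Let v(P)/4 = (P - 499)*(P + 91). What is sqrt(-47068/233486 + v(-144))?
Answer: 3*sqrt(206426467610858)/116743 ≈ 369.21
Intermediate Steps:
v(P) = 4*(-499 + P)*(91 + P) (v(P) = 4*((P - 499)*(P + 91)) = 4*((-499 + P)*(91 + P)) = 4*(-499 + P)*(91 + P))
sqrt(-47068/233486 + v(-144)) = sqrt(-47068/233486 + (-181636 - 1632*(-144) + 4*(-144)**2)) = sqrt(-47068*1/233486 + (-181636 + 235008 + 4*20736)) = sqrt(-23534/116743 + (-181636 + 235008 + 82944)) = sqrt(-23534/116743 + 136316) = sqrt(15913915254/116743) = 3*sqrt(206426467610858)/116743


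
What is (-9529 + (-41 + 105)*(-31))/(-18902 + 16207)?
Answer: 11513/2695 ≈ 4.2720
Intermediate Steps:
(-9529 + (-41 + 105)*(-31))/(-18902 + 16207) = (-9529 + 64*(-31))/(-2695) = (-9529 - 1984)*(-1/2695) = -11513*(-1/2695) = 11513/2695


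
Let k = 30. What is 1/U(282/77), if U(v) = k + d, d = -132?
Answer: -1/102 ≈ -0.0098039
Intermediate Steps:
U(v) = -102 (U(v) = 30 - 132 = -102)
1/U(282/77) = 1/(-102) = -1/102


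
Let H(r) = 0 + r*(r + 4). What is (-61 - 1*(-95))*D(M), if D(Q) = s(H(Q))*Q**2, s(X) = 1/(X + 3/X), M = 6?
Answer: 24480/1201 ≈ 20.383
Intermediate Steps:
H(r) = r*(4 + r) (H(r) = 0 + r*(4 + r) = r*(4 + r))
D(Q) = Q**3*(4 + Q)/(3 + Q**2*(4 + Q)**2) (D(Q) = ((Q*(4 + Q))/(3 + (Q*(4 + Q))**2))*Q**2 = ((Q*(4 + Q))/(3 + Q**2*(4 + Q)**2))*Q**2 = (Q*(4 + Q)/(3 + Q**2*(4 + Q)**2))*Q**2 = Q**3*(4 + Q)/(3 + Q**2*(4 + Q)**2))
(-61 - 1*(-95))*D(M) = (-61 - 1*(-95))*(6**3*(4 + 6)/(3 + 6**2*(4 + 6)**2)) = (-61 + 95)*(216*10/(3 + 36*10**2)) = 34*(216*10/(3 + 36*100)) = 34*(216*10/(3 + 3600)) = 34*(216*10/3603) = 34*(216*(1/3603)*10) = 34*(720/1201) = 24480/1201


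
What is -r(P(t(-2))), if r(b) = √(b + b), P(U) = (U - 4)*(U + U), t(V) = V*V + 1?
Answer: -2*√5 ≈ -4.4721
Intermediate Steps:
t(V) = 1 + V² (t(V) = V² + 1 = 1 + V²)
P(U) = 2*U*(-4 + U) (P(U) = (-4 + U)*(2*U) = 2*U*(-4 + U))
r(b) = √2*√b (r(b) = √(2*b) = √2*√b)
-r(P(t(-2))) = -√2*√(2*(1 + (-2)²)*(-4 + (1 + (-2)²))) = -√2*√(2*(1 + 4)*(-4 + (1 + 4))) = -√2*√(2*5*(-4 + 5)) = -√2*√(2*5*1) = -√2*√10 = -2*√5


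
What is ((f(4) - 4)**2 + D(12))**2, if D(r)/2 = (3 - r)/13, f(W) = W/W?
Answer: 9801/169 ≈ 57.994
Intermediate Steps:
f(W) = 1
D(r) = 6/13 - 2*r/13 (D(r) = 2*((3 - r)/13) = 2*((3 - r)*(1/13)) = 2*(3/13 - r/13) = 6/13 - 2*r/13)
((f(4) - 4)**2 + D(12))**2 = ((1 - 4)**2 + (6/13 - 2/13*12))**2 = ((-3)**2 + (6/13 - 24/13))**2 = (9 - 18/13)**2 = (99/13)**2 = 9801/169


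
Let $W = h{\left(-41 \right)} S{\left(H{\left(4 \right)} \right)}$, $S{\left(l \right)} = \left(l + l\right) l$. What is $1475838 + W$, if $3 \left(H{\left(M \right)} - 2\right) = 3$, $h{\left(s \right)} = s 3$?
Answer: $1473624$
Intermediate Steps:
$h{\left(s \right)} = 3 s$
$H{\left(M \right)} = 3$ ($H{\left(M \right)} = 2 + \frac{1}{3} \cdot 3 = 2 + 1 = 3$)
$S{\left(l \right)} = 2 l^{2}$ ($S{\left(l \right)} = 2 l l = 2 l^{2}$)
$W = -2214$ ($W = 3 \left(-41\right) 2 \cdot 3^{2} = - 123 \cdot 2 \cdot 9 = \left(-123\right) 18 = -2214$)
$1475838 + W = 1475838 - 2214 = 1473624$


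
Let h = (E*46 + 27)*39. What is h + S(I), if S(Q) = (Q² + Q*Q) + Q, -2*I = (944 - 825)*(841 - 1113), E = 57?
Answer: 523963207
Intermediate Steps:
I = 16184 (I = -(944 - 825)*(841 - 1113)/2 = -119*(-272)/2 = -½*(-32368) = 16184)
h = 103311 (h = (57*46 + 27)*39 = (2622 + 27)*39 = 2649*39 = 103311)
S(Q) = Q + 2*Q² (S(Q) = (Q² + Q²) + Q = 2*Q² + Q = Q + 2*Q²)
h + S(I) = 103311 + 16184*(1 + 2*16184) = 103311 + 16184*(1 + 32368) = 103311 + 16184*32369 = 103311 + 523859896 = 523963207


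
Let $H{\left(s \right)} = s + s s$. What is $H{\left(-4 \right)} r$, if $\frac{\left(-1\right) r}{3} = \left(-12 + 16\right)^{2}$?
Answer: $-576$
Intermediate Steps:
$r = -48$ ($r = - 3 \left(-12 + 16\right)^{2} = - 3 \cdot 4^{2} = \left(-3\right) 16 = -48$)
$H{\left(s \right)} = s + s^{2}$
$H{\left(-4 \right)} r = - 4 \left(1 - 4\right) \left(-48\right) = \left(-4\right) \left(-3\right) \left(-48\right) = 12 \left(-48\right) = -576$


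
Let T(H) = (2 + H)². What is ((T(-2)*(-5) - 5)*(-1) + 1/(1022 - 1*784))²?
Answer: 1418481/56644 ≈ 25.042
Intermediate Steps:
((T(-2)*(-5) - 5)*(-1) + 1/(1022 - 1*784))² = (((2 - 2)²*(-5) - 5)*(-1) + 1/(1022 - 1*784))² = ((0²*(-5) - 5)*(-1) + 1/(1022 - 784))² = ((0*(-5) - 5)*(-1) + 1/238)² = ((0 - 5)*(-1) + 1/238)² = (-5*(-1) + 1/238)² = (5 + 1/238)² = (1191/238)² = 1418481/56644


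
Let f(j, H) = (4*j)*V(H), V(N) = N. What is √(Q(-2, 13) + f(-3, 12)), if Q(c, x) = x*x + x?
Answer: √38 ≈ 6.1644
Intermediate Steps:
Q(c, x) = x + x² (Q(c, x) = x² + x = x + x²)
f(j, H) = 4*H*j (f(j, H) = (4*j)*H = 4*H*j)
√(Q(-2, 13) + f(-3, 12)) = √(13*(1 + 13) + 4*12*(-3)) = √(13*14 - 144) = √(182 - 144) = √38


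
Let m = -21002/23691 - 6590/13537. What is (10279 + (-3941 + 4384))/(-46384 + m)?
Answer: -1719299864187/7438012127746 ≈ -0.23115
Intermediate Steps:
m = -440427764/320705067 (m = -21002*1/23691 - 6590*1/13537 = -21002/23691 - 6590/13537 = -440427764/320705067 ≈ -1.3733)
(10279 + (-3941 + 4384))/(-46384 + m) = (10279 + (-3941 + 4384))/(-46384 - 440427764/320705067) = (10279 + 443)/(-14876024255492/320705067) = 10722*(-320705067/14876024255492) = -1719299864187/7438012127746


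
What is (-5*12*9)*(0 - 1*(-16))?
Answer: -8640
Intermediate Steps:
(-5*12*9)*(0 - 1*(-16)) = (-60*9)*(0 + 16) = -540*16 = -8640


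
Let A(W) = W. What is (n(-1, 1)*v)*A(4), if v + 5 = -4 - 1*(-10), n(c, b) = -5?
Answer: -20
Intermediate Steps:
v = 1 (v = -5 + (-4 - 1*(-10)) = -5 + (-4 + 10) = -5 + 6 = 1)
(n(-1, 1)*v)*A(4) = -5*1*4 = -5*4 = -20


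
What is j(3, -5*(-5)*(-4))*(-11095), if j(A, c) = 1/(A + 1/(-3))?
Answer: -33285/8 ≈ -4160.6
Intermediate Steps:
j(A, c) = 1/(-1/3 + A) (j(A, c) = 1/(A - 1/3) = 1/(-1/3 + A))
j(3, -5*(-5)*(-4))*(-11095) = (3/(-1 + 3*3))*(-11095) = (3/(-1 + 9))*(-11095) = (3/8)*(-11095) = -33285/8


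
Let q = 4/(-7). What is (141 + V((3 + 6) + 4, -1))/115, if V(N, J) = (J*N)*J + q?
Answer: 1074/805 ≈ 1.3342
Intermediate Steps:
q = -4/7 (q = 4*(-⅐) = -4/7 ≈ -0.57143)
V(N, J) = -4/7 + N*J² (V(N, J) = (J*N)*J - 4/7 = N*J² - 4/7 = -4/7 + N*J²)
(141 + V((3 + 6) + 4, -1))/115 = (141 + (-4/7 + ((3 + 6) + 4)*(-1)²))/115 = (141 + (-4/7 + (9 + 4)*1))*(1/115) = (141 + (-4/7 + 13*1))*(1/115) = (141 + (-4/7 + 13))*(1/115) = (141 + 87/7)*(1/115) = (1074/7)*(1/115) = 1074/805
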